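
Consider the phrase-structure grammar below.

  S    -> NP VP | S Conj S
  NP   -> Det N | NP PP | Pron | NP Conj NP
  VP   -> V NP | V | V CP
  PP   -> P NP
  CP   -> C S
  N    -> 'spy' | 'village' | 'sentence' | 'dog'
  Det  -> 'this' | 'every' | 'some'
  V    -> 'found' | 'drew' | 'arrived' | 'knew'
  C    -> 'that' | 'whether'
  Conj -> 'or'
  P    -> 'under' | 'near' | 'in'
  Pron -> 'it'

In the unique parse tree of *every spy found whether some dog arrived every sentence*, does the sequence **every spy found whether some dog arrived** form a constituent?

[S [NP [Det every] [N spy]] [VP [V found] [CP [C whether] [S [NP [Det some] [N dog]] [VP [V arrived] [NP [Det every] [N sentence]]]]]]]
The smallest constituent containing 'every spy found whether some dog arrived' is the S spanning 'every spy found whether some dog arrived every sentence'; no single node in the tree dominates exactly the given words.

No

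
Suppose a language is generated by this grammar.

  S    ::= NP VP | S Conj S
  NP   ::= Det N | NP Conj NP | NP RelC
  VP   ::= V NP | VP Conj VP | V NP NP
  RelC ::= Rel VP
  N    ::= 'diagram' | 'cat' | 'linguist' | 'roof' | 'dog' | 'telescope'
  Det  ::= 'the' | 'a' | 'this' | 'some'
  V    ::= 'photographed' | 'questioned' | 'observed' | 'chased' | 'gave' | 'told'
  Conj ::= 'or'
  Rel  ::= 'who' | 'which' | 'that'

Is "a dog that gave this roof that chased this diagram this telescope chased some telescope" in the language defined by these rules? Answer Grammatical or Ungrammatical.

S
  NP
    NP
      Det: a
      N: dog
    RelC
      Rel: that
      VP
        V: gave
        NP
          NP
            Det: this
            N: roof
          RelC
            Rel: that
            VP
              V: chased
              NP
                Det: this
                N: diagram
              NP
                Det: this
                N: telescope
  VP
    V: chased
    NP
      Det: some
      N: telescope
Each bracket corresponds to one application of a listed rule, so the string is derivable from S.

Grammatical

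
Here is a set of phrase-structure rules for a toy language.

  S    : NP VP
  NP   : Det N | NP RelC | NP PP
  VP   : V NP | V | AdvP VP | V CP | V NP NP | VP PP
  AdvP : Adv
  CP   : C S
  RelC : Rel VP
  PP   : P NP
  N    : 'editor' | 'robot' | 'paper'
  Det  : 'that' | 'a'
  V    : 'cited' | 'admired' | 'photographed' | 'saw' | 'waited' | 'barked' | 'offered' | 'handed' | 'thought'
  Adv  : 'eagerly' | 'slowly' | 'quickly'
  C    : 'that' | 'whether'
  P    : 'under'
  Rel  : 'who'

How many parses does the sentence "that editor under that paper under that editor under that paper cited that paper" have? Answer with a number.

Two of the 5 distinct bracketings:
[S [NP [NP [Det that] [N editor]] [PP [P under] [NP [NP [Det that] [N paper]] [PP [P under] [NP [NP [Det that] [N editor]] [PP [P under] [NP [Det that] [N paper]]]]]]]] [VP [V cited] [NP [Det that] [N paper]]]]
[S [NP [NP [Det that] [N editor]] [PP [P under] [NP [NP [NP [Det that] [N paper]] [PP [P under] [NP [Det that] [N editor]]]] [PP [P under] [NP [Det that] [N paper]]]]]] [VP [V cited] [NP [Det that] [N paper]]]]
The trees differ in how a recursive rule is bracketed over the same span.

5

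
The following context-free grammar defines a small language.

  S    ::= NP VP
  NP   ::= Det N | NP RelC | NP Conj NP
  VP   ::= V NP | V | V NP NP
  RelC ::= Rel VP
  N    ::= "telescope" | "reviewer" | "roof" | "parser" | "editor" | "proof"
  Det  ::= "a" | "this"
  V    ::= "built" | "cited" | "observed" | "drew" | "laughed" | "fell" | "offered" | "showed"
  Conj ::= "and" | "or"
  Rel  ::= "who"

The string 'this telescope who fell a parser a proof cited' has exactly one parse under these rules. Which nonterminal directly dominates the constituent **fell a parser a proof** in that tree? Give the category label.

RelC

S
  NP
    NP
      Det: this
      N: telescope
    RelC
      Rel: who
      VP
        V: fell
        NP
          Det: a
          N: parser
        NP
          Det: a
          N: proof
  VP
    V: cited
The span 'fell a parser a proof' is the VP node built by VP → V NP NP.
Its mother is the RelC built by RelC → Rel VP.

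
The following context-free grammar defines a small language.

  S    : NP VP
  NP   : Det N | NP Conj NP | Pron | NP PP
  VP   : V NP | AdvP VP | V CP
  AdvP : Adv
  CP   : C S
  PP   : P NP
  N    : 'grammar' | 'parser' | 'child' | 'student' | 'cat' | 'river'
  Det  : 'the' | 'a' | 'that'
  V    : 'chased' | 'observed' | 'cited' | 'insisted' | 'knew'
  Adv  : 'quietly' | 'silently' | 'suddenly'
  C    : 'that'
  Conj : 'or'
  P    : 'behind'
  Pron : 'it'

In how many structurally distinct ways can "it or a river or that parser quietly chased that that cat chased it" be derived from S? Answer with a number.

2

The two bracketings:
[S [NP [NP [Pron it]] [Conj or] [NP [NP [Det a] [N river]] [Conj or] [NP [Det that] [N parser]]]] [VP [AdvP [Adv quietly]] [VP [V chased] [CP [C that] [S [NP [Det that] [N cat]] [VP [V chased] [NP [Pron it]]]]]]]]
[S [NP [NP [NP [Pron it]] [Conj or] [NP [Det a] [N river]]] [Conj or] [NP [Det that] [N parser]]] [VP [AdvP [Adv quietly]] [VP [V chased] [CP [C that] [S [NP [Det that] [N cat]] [VP [V chased] [NP [Pron it]]]]]]]]
The trees differ in how a recursive rule is bracketed over the same span.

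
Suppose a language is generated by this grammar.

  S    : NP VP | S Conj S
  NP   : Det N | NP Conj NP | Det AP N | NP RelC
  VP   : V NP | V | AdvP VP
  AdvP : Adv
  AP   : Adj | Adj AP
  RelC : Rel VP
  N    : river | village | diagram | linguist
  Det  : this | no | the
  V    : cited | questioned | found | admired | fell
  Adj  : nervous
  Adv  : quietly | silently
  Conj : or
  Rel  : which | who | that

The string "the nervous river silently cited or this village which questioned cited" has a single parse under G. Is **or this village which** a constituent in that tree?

No

[S [S [NP [Det the] [AP [Adj nervous]] [N river]] [VP [AdvP [Adv silently]] [VP [V cited]]]] [Conj or] [S [NP [NP [Det this] [N village]] [RelC [Rel which] [VP [V questioned]]]] [VP [V cited]]]]
The smallest constituent containing 'or this village which' is the S spanning 'the nervous river silently cited or this village which questioned cited'; no single node in the tree dominates exactly the given words.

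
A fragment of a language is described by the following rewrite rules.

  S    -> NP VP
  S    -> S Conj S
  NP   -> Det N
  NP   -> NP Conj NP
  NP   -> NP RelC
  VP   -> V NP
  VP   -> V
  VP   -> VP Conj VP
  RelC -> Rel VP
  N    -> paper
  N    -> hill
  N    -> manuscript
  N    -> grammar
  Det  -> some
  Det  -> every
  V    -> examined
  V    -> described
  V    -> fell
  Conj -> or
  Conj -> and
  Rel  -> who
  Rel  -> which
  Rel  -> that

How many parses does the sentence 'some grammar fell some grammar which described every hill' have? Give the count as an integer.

1

[S [NP [Det some] [N grammar]] [VP [V fell] [NP [NP [Det some] [N grammar]] [RelC [Rel which] [VP [V described] [NP [Det every] [N hill]]]]]]]
No rule offers an alternative attachment or grouping for any span, so this is the only derivation.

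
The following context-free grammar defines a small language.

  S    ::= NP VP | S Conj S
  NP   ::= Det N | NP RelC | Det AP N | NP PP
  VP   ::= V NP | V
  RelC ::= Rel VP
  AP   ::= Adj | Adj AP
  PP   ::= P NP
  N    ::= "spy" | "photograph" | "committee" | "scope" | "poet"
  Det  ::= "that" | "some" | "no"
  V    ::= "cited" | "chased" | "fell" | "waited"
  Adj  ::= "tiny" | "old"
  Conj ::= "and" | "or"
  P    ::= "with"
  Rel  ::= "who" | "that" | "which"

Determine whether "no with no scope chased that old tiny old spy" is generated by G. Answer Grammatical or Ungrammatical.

A Det word can never sit immediately before a P word in any string this grammar generates, so the substring 'no with' rules out a derivation.

Ungrammatical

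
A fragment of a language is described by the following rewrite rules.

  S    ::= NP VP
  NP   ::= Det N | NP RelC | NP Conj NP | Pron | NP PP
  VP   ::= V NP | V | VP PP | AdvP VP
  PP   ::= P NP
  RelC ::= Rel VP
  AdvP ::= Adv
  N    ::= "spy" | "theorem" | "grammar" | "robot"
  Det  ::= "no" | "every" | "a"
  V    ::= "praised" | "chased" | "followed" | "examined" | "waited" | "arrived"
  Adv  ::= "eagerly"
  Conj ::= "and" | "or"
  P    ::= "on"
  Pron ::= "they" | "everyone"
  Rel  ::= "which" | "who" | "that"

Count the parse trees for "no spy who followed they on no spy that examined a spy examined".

7

Two of the 7 distinct bracketings:
[S [NP [NP [Det no] [N spy]] [RelC [Rel who] [VP [V followed] [NP [NP [NP [Pron they]] [PP [P on] [NP [Det no] [N spy]]]] [RelC [Rel that] [VP [V examined] [NP [Det a] [N spy]]]]]]]] [VP [V examined]]]
[S [NP [NP [Det no] [N spy]] [RelC [Rel who] [VP [V followed] [NP [NP [Pron they]] [PP [P on] [NP [NP [Det no] [N spy]] [RelC [Rel that] [VP [V examined] [NP [Det a] [N spy]]]]]]]]]] [VP [V examined]]]
The trees differ in how a recursive rule is bracketed over the same span.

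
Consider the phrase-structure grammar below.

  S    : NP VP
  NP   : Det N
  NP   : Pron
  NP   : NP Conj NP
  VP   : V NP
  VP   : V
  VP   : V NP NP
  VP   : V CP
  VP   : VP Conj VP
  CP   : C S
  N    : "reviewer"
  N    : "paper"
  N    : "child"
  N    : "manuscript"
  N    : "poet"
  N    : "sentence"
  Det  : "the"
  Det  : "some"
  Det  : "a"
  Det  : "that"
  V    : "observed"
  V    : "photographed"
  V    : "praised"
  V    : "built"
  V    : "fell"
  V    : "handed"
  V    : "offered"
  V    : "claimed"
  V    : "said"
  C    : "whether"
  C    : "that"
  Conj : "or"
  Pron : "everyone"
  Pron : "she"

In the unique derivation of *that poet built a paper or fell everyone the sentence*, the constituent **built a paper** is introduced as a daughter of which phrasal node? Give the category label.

VP

S
  NP
    Det: that
    N: poet
  VP
    VP
      V: built
      NP
        Det: a
        N: paper
    Conj: or
    VP
      V: fell
      NP
        Pron: everyone
      NP
        Det: the
        N: sentence
The span 'built a paper' is the VP node built by VP → V NP.
Its mother is the VP built by VP → VP Conj VP.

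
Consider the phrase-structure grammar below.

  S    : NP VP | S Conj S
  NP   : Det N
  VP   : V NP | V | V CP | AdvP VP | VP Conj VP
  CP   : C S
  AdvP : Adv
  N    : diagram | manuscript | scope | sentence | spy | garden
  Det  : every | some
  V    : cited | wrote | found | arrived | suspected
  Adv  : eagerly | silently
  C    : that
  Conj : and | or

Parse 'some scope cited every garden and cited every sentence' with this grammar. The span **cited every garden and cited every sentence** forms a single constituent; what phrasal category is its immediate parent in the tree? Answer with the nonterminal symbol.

[S [NP [Det some] [N scope]] [VP [VP [V cited] [NP [Det every] [N garden]]] [Conj and] [VP [V cited] [NP [Det every] [N sentence]]]]]
The span 'cited every garden and cited every sentence' is the VP node built by VP → VP Conj VP.
Its mother is the S built by S → NP VP.

S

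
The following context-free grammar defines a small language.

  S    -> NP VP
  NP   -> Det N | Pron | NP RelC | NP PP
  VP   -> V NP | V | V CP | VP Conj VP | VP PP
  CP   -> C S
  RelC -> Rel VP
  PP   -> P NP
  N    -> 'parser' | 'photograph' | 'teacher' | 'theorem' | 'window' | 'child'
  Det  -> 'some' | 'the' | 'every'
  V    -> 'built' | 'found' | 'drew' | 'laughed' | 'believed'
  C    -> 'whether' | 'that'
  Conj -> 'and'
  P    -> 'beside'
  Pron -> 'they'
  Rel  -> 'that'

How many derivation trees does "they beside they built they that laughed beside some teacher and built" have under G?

Two of the 4 distinct bracketings:
[S [NP [NP [Pron they]] [PP [P beside] [NP [Pron they]]]] [VP [V built] [NP [NP [Pron they]] [RelC [Rel that] [VP [VP [VP [V laughed]] [PP [P beside] [NP [Det some] [N teacher]]]] [Conj and] [VP [V built]]]]]]]
[S [NP [NP [Pron they]] [PP [P beside] [NP [Pron they]]]] [VP [VP [V built] [NP [NP [Pron they]] [RelC [Rel that] [VP [VP [V laughed]] [PP [P beside] [NP [Det some] [N teacher]]]]]]] [Conj and] [VP [V built]]]]
The trees differ in how a recursive rule is bracketed over the same span.

4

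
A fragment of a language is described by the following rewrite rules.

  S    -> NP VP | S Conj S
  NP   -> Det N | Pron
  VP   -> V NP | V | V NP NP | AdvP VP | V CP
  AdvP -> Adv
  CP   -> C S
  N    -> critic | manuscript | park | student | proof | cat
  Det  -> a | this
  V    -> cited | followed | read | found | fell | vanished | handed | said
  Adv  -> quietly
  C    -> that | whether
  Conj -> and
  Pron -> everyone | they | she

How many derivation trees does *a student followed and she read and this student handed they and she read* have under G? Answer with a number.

5

Two of the 5 distinct bracketings:
[S [S [NP [Det a] [N student]] [VP [V followed]]] [Conj and] [S [S [NP [Pron she]] [VP [V read]]] [Conj and] [S [S [NP [Det this] [N student]] [VP [V handed] [NP [Pron they]]]] [Conj and] [S [NP [Pron she]] [VP [V read]]]]]]
[S [S [NP [Det a] [N student]] [VP [V followed]]] [Conj and] [S [S [S [NP [Pron she]] [VP [V read]]] [Conj and] [S [NP [Det this] [N student]] [VP [V handed] [NP [Pron they]]]]] [Conj and] [S [NP [Pron she]] [VP [V read]]]]]
The trees differ in how a recursive rule is bracketed over the same span.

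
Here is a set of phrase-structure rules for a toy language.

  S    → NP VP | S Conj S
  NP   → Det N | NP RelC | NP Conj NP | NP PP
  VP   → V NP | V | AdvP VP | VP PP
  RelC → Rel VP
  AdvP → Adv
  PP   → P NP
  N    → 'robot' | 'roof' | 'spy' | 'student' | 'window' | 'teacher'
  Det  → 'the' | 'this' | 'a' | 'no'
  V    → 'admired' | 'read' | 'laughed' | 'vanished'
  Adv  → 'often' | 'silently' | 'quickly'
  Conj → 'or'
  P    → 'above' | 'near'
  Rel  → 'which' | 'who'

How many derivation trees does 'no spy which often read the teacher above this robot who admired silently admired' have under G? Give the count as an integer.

Two of the 9 distinct bracketings:
[S [NP [NP [Det no] [N spy]] [RelC [Rel which] [VP [AdvP [Adv often]] [VP [V read] [NP [NP [NP [Det the] [N teacher]] [PP [P above] [NP [Det this] [N robot]]]] [RelC [Rel who] [VP [V admired]]]]]]]] [VP [AdvP [Adv silently]] [VP [V admired]]]]
[S [NP [NP [Det no] [N spy]] [RelC [Rel which] [VP [AdvP [Adv often]] [VP [V read] [NP [NP [Det the] [N teacher]] [PP [P above] [NP [NP [Det this] [N robot]] [RelC [Rel who] [VP [V admired]]]]]]]]]] [VP [AdvP [Adv silently]] [VP [V admired]]]]
The trees differ in how a recursive rule is bracketed over the same span.

9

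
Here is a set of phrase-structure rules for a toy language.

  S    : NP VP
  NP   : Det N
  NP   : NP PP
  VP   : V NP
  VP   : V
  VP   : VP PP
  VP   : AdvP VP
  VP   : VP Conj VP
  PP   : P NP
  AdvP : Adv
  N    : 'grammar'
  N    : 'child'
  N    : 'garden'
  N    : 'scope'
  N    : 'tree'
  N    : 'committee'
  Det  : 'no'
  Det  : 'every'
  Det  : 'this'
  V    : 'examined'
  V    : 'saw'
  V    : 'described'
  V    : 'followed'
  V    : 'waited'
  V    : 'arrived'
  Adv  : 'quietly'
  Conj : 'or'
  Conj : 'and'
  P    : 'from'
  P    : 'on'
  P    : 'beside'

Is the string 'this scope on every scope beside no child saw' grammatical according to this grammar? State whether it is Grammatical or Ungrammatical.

S
  NP
    NP
      Det: this
      N: scope
    PP
      P: on
      NP
        NP
          Det: every
          N: scope
        PP
          P: beside
          NP
            Det: no
            N: child
  VP
    V: saw
Every word is introduced by a lexical rule and the phrasal rules combine the resulting categories into a single S.

Grammatical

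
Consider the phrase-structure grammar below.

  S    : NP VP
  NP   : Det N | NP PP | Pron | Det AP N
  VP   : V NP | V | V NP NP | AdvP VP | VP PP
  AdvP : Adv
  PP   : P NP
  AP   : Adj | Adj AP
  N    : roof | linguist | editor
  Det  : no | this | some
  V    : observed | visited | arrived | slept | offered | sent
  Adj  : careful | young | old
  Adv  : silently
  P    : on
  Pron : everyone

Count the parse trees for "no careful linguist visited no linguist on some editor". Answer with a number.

The two bracketings:
[S [NP [Det no] [AP [Adj careful]] [N linguist]] [VP [V visited] [NP [NP [Det no] [N linguist]] [PP [P on] [NP [Det some] [N editor]]]]]]
[S [NP [Det no] [AP [Adj careful]] [N linguist]] [VP [VP [V visited] [NP [Det no] [N linguist]]] [PP [P on] [NP [Det some] [N editor]]]]]
The difference turns on whether NP → NP PP is used at the relevant span, versus an alternative expansion of NP.

2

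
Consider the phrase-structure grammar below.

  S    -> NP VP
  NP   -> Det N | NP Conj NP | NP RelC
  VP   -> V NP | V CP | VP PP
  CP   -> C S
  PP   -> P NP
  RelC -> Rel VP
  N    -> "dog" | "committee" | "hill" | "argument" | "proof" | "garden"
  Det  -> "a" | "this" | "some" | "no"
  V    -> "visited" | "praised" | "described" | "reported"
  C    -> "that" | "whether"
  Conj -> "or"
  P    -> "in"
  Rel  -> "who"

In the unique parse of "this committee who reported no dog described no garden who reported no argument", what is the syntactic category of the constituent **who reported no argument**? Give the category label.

S
  NP
    NP
      Det: this
      N: committee
    RelC
      Rel: who
      VP
        V: reported
        NP
          Det: no
          N: dog
  VP
    V: described
    NP
      NP
        Det: no
        N: garden
      RelC
        Rel: who
        VP
          V: reported
          NP
            Det: no
            N: argument
The span 'who reported no argument' is the RelC node built by RelC → Rel VP.

RelC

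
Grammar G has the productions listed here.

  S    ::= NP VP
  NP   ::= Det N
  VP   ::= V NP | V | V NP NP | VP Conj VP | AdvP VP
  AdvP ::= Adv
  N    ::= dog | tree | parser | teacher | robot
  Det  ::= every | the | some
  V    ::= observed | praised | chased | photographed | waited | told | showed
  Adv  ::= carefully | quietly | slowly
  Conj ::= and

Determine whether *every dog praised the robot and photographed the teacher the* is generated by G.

Ungrammatical

For S → NP VP, the only prefix that parses as NP is 'every dog', but the remainder 'praised the robot and photographed the teacher the' is not a VP under these rules.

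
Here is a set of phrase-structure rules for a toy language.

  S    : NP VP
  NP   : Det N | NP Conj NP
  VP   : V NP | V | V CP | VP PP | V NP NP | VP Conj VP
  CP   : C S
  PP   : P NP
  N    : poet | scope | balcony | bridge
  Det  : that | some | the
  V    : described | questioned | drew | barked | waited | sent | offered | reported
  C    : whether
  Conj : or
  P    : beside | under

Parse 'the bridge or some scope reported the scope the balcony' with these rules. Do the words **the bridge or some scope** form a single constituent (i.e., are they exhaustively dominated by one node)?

[S [NP [NP [Det the] [N bridge]] [Conj or] [NP [Det some] [N scope]]] [VP [V reported] [NP [Det the] [N scope]] [NP [Det the] [N balcony]]]]
The words 'the bridge or some scope' are exhaustively dominated by a single NP node (built by NP → NP Conj NP), so they form a constituent.

Yes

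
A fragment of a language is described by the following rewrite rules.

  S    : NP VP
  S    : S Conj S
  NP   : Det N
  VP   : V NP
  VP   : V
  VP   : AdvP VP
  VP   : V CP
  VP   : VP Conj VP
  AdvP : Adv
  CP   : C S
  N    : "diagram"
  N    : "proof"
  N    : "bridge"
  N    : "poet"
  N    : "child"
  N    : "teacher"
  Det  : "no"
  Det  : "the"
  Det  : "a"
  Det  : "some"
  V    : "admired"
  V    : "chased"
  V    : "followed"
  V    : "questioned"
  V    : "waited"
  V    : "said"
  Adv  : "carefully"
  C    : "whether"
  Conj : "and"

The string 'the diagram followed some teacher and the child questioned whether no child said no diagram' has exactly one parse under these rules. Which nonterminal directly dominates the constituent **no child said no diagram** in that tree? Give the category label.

CP

[S [S [NP [Det the] [N diagram]] [VP [V followed] [NP [Det some] [N teacher]]]] [Conj and] [S [NP [Det the] [N child]] [VP [V questioned] [CP [C whether] [S [NP [Det no] [N child]] [VP [V said] [NP [Det no] [N diagram]]]]]]]]
The span 'no child said no diagram' is the S node built by S → NP VP.
Its mother is the CP built by CP → C S.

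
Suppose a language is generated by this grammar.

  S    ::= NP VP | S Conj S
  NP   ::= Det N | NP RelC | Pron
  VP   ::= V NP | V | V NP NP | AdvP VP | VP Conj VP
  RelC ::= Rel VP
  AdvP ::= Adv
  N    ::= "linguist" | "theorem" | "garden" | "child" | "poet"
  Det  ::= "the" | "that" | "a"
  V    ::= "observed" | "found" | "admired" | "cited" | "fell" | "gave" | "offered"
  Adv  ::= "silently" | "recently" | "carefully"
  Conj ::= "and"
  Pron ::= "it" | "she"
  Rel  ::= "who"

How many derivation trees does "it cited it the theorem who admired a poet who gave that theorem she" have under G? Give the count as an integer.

Two of the 3 distinct bracketings:
[S [NP [Pron it]] [VP [V cited] [NP [Pron it]] [NP [NP [Det the] [N theorem]] [RelC [Rel who] [VP [V admired] [NP [NP [Det a] [N poet]] [RelC [Rel who] [VP [V gave] [NP [Det that] [N theorem]] [NP [Pron she]]]]]]]]]]
[S [NP [Pron it]] [VP [V cited] [NP [Pron it]] [NP [NP [Det the] [N theorem]] [RelC [Rel who] [VP [V admired] [NP [NP [Det a] [N poet]] [RelC [Rel who] [VP [V gave] [NP [Det that] [N theorem]]]]] [NP [Pron she]]]]]]]
The trees differ in how a recursive rule is bracketed over the same span.

3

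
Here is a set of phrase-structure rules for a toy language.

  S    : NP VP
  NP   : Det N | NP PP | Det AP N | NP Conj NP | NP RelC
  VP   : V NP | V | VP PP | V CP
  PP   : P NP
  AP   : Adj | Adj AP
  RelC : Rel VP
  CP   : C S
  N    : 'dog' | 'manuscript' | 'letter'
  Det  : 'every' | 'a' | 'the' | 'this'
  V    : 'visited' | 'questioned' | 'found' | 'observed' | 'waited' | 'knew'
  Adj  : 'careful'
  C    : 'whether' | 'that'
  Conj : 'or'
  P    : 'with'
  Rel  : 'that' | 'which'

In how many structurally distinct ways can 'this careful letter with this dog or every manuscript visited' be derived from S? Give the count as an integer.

2

The two bracketings:
[S [NP [NP [Det this] [AP [Adj careful]] [N letter]] [PP [P with] [NP [NP [Det this] [N dog]] [Conj or] [NP [Det every] [N manuscript]]]]] [VP [V visited]]]
[S [NP [NP [NP [Det this] [AP [Adj careful]] [N letter]] [PP [P with] [NP [Det this] [N dog]]]] [Conj or] [NP [Det every] [N manuscript]]] [VP [V visited]]]
The trees differ in how a recursive rule is bracketed over the same span.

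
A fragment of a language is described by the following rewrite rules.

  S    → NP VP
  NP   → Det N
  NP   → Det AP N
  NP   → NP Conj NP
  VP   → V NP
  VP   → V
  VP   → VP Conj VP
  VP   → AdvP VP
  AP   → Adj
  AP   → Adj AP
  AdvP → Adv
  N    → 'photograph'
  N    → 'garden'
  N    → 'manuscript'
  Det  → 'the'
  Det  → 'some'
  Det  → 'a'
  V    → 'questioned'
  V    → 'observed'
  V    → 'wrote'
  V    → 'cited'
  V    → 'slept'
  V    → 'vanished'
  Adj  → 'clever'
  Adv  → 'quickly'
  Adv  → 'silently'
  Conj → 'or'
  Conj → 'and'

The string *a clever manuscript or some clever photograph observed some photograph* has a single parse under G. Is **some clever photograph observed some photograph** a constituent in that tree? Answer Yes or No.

No

[S [NP [NP [Det a] [AP [Adj clever]] [N manuscript]] [Conj or] [NP [Det some] [AP [Adj clever]] [N photograph]]] [VP [V observed] [NP [Det some] [N photograph]]]]
The smallest constituent containing 'some clever photograph observed some photograph' is the S spanning 'a clever manuscript or some clever photograph observed some photograph'; no single node in the tree dominates exactly the given words.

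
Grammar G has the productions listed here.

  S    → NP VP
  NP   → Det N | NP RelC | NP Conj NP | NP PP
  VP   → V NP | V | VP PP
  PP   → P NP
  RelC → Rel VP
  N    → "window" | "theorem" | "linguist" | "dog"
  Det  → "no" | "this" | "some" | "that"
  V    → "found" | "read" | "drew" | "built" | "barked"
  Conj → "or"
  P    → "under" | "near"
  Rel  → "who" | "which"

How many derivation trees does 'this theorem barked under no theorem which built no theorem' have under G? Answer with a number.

[S [NP [Det this] [N theorem]] [VP [VP [V barked]] [PP [P under] [NP [NP [Det no] [N theorem]] [RelC [Rel which] [VP [V built] [NP [Det no] [N theorem]]]]]]]]
No rule offers an alternative attachment or grouping for any span, so this is the only derivation.

1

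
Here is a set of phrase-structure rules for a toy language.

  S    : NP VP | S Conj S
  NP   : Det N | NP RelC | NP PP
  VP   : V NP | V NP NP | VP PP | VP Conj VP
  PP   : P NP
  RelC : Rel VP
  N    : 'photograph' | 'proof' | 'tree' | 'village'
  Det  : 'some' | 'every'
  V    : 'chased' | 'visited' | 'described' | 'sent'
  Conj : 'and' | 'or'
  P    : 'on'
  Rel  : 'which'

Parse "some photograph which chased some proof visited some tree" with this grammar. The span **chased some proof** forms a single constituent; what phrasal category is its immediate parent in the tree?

RelC

S
  NP
    NP
      Det: some
      N: photograph
    RelC
      Rel: which
      VP
        V: chased
        NP
          Det: some
          N: proof
  VP
    V: visited
    NP
      Det: some
      N: tree
The span 'chased some proof' is the VP node built by VP → V NP.
Its mother is the RelC built by RelC → Rel VP.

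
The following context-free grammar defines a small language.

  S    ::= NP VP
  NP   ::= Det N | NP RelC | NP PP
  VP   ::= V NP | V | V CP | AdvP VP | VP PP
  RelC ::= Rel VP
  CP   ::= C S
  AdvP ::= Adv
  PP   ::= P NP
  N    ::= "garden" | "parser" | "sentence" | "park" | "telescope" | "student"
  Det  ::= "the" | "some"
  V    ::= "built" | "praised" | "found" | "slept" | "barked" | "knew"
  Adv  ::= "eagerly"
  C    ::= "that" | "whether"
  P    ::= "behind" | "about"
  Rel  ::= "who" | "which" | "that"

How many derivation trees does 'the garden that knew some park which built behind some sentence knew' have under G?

Two of the 6 distinct bracketings:
[S [NP [NP [Det the] [N garden]] [RelC [Rel that] [VP [V knew] [NP [NP [Det some] [N park]] [RelC [Rel which] [VP [VP [V built]] [PP [P behind] [NP [Det some] [N sentence]]]]]]]]] [VP [V knew]]]
[S [NP [NP [Det the] [N garden]] [RelC [Rel that] [VP [V knew] [NP [NP [NP [Det some] [N park]] [RelC [Rel which] [VP [V built]]]] [PP [P behind] [NP [Det some] [N sentence]]]]]]] [VP [V knew]]]
The difference turns on whether NP → NP PP is used at the relevant span, versus an alternative expansion of NP.

6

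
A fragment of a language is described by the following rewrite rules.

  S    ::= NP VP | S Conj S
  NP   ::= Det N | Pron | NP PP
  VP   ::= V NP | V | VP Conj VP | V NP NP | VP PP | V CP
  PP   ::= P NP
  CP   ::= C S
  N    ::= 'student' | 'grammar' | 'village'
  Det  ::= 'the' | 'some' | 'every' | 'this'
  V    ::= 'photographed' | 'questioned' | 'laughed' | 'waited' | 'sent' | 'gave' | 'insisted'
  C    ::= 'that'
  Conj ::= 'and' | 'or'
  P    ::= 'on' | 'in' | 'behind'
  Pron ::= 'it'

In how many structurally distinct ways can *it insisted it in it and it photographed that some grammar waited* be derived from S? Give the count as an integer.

2

The two bracketings:
[S [S [NP [Pron it]] [VP [V insisted] [NP [NP [Pron it]] [PP [P in] [NP [Pron it]]]]]] [Conj and] [S [NP [Pron it]] [VP [V photographed] [CP [C that] [S [NP [Det some] [N grammar]] [VP [V waited]]]]]]]
[S [S [NP [Pron it]] [VP [VP [V insisted] [NP [Pron it]]] [PP [P in] [NP [Pron it]]]]] [Conj and] [S [NP [Pron it]] [VP [V photographed] [CP [C that] [S [NP [Det some] [N grammar]] [VP [V waited]]]]]]]
The difference turns on whether NP → NP PP is used at the relevant span, versus an alternative expansion of NP.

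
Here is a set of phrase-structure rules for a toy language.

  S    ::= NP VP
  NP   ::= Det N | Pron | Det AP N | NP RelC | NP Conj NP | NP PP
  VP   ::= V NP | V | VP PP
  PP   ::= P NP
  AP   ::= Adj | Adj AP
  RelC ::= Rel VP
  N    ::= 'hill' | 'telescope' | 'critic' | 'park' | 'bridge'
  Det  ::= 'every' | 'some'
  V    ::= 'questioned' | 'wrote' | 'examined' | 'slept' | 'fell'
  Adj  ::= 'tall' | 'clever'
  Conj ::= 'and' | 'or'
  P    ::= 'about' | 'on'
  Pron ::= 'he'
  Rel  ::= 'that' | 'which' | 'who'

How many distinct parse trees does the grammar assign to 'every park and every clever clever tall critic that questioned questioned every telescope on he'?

4

Two of the 4 distinct bracketings:
[S [NP [NP [NP [Det every] [N park]] [Conj and] [NP [Det every] [AP [Adj clever] [AP [Adj clever] [AP [Adj tall]]]] [N critic]]] [RelC [Rel that] [VP [V questioned]]]] [VP [V questioned] [NP [NP [Det every] [N telescope]] [PP [P on] [NP [Pron he]]]]]]
[S [NP [NP [NP [Det every] [N park]] [Conj and] [NP [Det every] [AP [Adj clever] [AP [Adj clever] [AP [Adj tall]]]] [N critic]]] [RelC [Rel that] [VP [V questioned]]]] [VP [VP [V questioned] [NP [Det every] [N telescope]]] [PP [P on] [NP [Pron he]]]]]
The difference turns on whether NP → NP PP is used at the relevant span, versus an alternative expansion of NP.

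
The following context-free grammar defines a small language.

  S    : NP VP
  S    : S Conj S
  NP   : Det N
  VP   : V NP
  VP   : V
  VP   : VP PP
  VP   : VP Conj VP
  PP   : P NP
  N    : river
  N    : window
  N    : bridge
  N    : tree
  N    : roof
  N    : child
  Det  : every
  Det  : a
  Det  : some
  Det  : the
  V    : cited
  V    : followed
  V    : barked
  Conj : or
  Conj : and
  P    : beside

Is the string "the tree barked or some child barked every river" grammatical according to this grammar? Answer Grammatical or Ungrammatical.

S
  S
    NP
      Det: the
      N: tree
    VP
      V: barked
  Conj: or
  S
    NP
      Det: some
      N: child
    VP
      V: barked
      NP
        Det: every
        N: river
Every word is introduced by a lexical rule and the phrasal rules combine the resulting categories into a single S.

Grammatical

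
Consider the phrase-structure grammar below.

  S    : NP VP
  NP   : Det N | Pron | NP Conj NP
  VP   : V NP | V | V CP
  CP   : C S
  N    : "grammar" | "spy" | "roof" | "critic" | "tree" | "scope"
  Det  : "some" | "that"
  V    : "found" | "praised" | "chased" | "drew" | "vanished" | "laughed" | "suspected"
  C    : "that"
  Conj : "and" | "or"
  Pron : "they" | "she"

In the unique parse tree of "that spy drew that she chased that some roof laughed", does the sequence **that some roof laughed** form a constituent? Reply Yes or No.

[S [NP [Det that] [N spy]] [VP [V drew] [CP [C that] [S [NP [Pron she]] [VP [V chased] [CP [C that] [S [NP [Det some] [N roof]] [VP [V laughed]]]]]]]]]
The words 'that some roof laughed' are exhaustively dominated by a single CP node (built by CP → C S), so they form a constituent.

Yes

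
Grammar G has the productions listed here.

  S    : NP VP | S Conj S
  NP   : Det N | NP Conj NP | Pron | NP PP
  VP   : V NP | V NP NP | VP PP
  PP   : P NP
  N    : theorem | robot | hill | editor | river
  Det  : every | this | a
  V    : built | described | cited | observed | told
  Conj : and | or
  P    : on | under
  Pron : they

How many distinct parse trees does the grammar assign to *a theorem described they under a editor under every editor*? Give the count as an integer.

5

Two of the 5 distinct bracketings:
[S [NP [Det a] [N theorem]] [VP [V described] [NP [NP [Pron they]] [PP [P under] [NP [NP [Det a] [N editor]] [PP [P under] [NP [Det every] [N editor]]]]]]]]
[S [NP [Det a] [N theorem]] [VP [V described] [NP [NP [NP [Pron they]] [PP [P under] [NP [Det a] [N editor]]]] [PP [P under] [NP [Det every] [N editor]]]]]]
The trees differ in how a recursive rule is bracketed over the same span.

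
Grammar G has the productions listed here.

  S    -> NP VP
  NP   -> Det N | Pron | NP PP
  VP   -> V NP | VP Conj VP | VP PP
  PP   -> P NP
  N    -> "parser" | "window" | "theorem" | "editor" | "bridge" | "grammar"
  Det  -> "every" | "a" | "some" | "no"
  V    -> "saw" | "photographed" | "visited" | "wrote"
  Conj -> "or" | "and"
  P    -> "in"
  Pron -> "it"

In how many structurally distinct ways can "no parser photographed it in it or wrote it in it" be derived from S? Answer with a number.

Two of the 6 distinct bracketings:
[S [NP [Det no] [N parser]] [VP [VP [V photographed] [NP [NP [Pron it]] [PP [P in] [NP [Pron it]]]]] [Conj or] [VP [V wrote] [NP [NP [Pron it]] [PP [P in] [NP [Pron it]]]]]]]
[S [NP [Det no] [N parser]] [VP [VP [V photographed] [NP [NP [Pron it]] [PP [P in] [NP [Pron it]]]]] [Conj or] [VP [VP [V wrote] [NP [Pron it]]] [PP [P in] [NP [Pron it]]]]]]
The difference turns on whether VP → VP PP is used at the relevant span, versus an alternative expansion of VP.

6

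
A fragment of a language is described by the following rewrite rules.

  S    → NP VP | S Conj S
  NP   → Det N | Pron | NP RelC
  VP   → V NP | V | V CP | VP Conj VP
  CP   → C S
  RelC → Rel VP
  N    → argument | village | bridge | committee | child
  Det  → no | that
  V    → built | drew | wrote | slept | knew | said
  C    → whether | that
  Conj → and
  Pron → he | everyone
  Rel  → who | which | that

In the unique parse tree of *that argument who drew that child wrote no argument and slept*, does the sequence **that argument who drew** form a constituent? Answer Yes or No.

[S [NP [NP [Det that] [N argument]] [RelC [Rel who] [VP [V drew] [NP [Det that] [N child]]]]] [VP [VP [V wrote] [NP [Det no] [N argument]]] [Conj and] [VP [V slept]]]]
The smallest constituent containing 'that argument who drew' is the NP spanning 'that argument who drew that child'; no single node in the tree dominates exactly the given words.

No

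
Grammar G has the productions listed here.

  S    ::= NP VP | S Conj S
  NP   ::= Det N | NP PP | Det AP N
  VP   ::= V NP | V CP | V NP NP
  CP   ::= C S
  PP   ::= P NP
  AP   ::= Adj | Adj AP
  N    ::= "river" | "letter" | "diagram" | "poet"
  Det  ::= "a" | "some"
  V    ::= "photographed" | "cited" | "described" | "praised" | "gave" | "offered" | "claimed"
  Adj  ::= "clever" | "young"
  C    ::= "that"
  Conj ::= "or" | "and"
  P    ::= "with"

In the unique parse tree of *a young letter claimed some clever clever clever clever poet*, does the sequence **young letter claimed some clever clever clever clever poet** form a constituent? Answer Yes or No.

No

[S [NP [Det a] [AP [Adj young]] [N letter]] [VP [V claimed] [NP [Det some] [AP [Adj clever] [AP [Adj clever] [AP [Adj clever] [AP [Adj clever]]]]] [N poet]]]]
The smallest constituent containing 'young letter claimed some clever clever clever clever poet' is the S spanning 'a young letter claimed some clever clever clever clever poet'; no single node in the tree dominates exactly the given words.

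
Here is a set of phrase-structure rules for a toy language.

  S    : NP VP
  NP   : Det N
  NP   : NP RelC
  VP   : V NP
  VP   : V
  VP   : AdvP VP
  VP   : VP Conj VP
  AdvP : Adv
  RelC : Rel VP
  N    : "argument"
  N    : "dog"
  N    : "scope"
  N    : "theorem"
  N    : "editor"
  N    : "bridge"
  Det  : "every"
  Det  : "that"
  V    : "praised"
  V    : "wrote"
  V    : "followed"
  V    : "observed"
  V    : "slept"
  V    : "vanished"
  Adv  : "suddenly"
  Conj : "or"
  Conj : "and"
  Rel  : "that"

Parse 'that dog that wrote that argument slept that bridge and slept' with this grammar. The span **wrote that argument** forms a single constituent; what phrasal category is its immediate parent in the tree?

[S [NP [NP [Det that] [N dog]] [RelC [Rel that] [VP [V wrote] [NP [Det that] [N argument]]]]] [VP [VP [V slept] [NP [Det that] [N bridge]]] [Conj and] [VP [V slept]]]]
The span 'wrote that argument' is the VP node built by VP → V NP.
Its mother is the RelC built by RelC → Rel VP.

RelC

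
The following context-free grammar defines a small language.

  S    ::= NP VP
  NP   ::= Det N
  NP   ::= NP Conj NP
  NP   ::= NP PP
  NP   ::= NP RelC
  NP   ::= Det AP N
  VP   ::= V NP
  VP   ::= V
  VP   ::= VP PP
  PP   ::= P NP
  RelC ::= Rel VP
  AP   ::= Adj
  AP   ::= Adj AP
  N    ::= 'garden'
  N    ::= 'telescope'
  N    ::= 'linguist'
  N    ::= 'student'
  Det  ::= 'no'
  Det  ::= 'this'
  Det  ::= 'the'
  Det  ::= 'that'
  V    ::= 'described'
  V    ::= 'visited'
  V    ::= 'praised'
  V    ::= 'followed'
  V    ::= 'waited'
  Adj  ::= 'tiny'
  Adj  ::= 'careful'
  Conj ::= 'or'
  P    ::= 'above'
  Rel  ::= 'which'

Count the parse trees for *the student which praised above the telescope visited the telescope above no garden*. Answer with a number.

4

Two of the 4 distinct bracketings:
[S [NP [NP [NP [Det the] [N student]] [RelC [Rel which] [VP [V praised]]]] [PP [P above] [NP [Det the] [N telescope]]]] [VP [V visited] [NP [NP [Det the] [N telescope]] [PP [P above] [NP [Det no] [N garden]]]]]]
[S [NP [NP [NP [Det the] [N student]] [RelC [Rel which] [VP [V praised]]]] [PP [P above] [NP [Det the] [N telescope]]]] [VP [VP [V visited] [NP [Det the] [N telescope]]] [PP [P above] [NP [Det no] [N garden]]]]]
The difference turns on whether VP → VP PP is used at the relevant span, versus an alternative expansion of VP.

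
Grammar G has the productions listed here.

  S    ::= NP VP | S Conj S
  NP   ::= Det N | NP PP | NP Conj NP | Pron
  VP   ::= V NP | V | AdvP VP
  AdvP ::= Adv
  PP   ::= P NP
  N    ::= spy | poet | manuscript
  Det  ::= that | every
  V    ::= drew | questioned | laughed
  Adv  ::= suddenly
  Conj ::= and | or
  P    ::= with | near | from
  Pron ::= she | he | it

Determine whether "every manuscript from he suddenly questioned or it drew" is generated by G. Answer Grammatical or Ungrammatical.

Grammatical

[S [S [NP [NP [Det every] [N manuscript]] [PP [P from] [NP [Pron he]]]] [VP [AdvP [Adv suddenly]] [VP [V questioned]]]] [Conj or] [S [NP [Pron it]] [VP [V drew]]]]
Each bracket corresponds to one application of a listed rule, so the string is derivable from S.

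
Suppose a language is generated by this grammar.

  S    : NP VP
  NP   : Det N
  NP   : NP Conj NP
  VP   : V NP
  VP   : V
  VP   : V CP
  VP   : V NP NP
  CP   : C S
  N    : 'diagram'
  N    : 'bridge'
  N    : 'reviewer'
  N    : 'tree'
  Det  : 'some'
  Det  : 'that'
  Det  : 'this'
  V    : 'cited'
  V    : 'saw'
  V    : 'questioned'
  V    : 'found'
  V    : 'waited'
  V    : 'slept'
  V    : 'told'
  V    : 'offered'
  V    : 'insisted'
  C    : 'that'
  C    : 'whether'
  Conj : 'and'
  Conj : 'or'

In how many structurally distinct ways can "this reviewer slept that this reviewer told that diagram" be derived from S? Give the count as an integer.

1

[S [NP [Det this] [N reviewer]] [VP [V slept] [CP [C that] [S [NP [Det this] [N reviewer]] [VP [V told] [NP [Det that] [N diagram]]]]]]]
No rule offers an alternative attachment or grouping for any span, so this is the only derivation.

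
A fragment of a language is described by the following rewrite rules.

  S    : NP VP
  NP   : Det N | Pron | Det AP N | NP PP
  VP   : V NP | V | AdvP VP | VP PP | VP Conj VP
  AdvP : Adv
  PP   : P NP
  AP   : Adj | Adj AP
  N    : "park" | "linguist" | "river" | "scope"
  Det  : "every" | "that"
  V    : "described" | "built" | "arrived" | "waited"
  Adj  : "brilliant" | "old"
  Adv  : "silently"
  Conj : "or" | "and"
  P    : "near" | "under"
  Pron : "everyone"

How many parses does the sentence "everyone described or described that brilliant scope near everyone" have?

3

Two of the 3 distinct bracketings:
[S [NP [Pron everyone]] [VP [VP [VP [V described]] [Conj or] [VP [V described] [NP [Det that] [AP [Adj brilliant]] [N scope]]]] [PP [P near] [NP [Pron everyone]]]]]
[S [NP [Pron everyone]] [VP [VP [V described]] [Conj or] [VP [V described] [NP [NP [Det that] [AP [Adj brilliant]] [N scope]] [PP [P near] [NP [Pron everyone]]]]]]]
The difference turns on whether NP → NP PP is used at the relevant span, versus an alternative expansion of NP.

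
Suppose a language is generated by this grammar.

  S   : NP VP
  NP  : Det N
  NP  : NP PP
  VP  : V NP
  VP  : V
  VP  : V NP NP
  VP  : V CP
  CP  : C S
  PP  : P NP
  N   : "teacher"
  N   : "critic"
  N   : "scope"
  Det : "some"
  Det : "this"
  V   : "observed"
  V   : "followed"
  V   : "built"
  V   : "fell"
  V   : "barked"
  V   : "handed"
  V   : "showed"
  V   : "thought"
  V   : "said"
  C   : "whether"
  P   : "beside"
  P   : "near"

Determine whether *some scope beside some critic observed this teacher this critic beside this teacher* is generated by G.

S
  NP
    NP
      Det: some
      N: scope
    PP
      P: beside
      NP
        Det: some
        N: critic
  VP
    V: observed
    NP
      Det: this
      N: teacher
    NP
      NP
        Det: this
        N: critic
      PP
        P: beside
        NP
          Det: this
          N: teacher
The bracketing above is licensed at every node by one of the given productions, with S at the root.

Grammatical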